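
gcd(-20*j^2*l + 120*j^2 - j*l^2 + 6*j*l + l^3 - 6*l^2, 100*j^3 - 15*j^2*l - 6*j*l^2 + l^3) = 20*j^2 + j*l - l^2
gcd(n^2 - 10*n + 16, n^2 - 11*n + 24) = n - 8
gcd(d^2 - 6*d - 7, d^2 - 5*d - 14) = d - 7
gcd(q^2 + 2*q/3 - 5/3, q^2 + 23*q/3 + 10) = q + 5/3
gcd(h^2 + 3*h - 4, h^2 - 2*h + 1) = h - 1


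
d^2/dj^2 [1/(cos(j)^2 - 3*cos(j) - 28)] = (4*sin(j)^4 - 123*sin(j)^2 - 291*cos(j)/4 - 9*cos(3*j)/4 + 45)/(sin(j)^2 + 3*cos(j) + 27)^3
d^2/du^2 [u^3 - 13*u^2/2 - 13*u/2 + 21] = 6*u - 13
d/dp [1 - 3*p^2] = -6*p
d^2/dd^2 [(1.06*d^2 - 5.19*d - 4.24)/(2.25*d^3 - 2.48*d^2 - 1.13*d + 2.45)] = (10.7325*d^6 - 157.64625*d^5 - 67.6485*d^4 + 200.56831*d^3 + 290.176884*d^2 - 120.261696*d - 78.364322)/(11.390625*d^9 - 37.665*d^8 + 24.353325*d^7 + 59.788783*d^6 - 94.256781*d^5 - 1.66944599999999*d^4 + 80.269258*d^3 - 35.273385*d^2 - 20.348475*d + 14.706125)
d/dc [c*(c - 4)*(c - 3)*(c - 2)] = 4*c^3 - 27*c^2 + 52*c - 24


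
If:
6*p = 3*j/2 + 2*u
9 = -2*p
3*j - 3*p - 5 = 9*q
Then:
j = -4*u/3 - 18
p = -9/2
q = -4*u/9 - 91/18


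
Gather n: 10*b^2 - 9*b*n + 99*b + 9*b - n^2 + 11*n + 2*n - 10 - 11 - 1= 10*b^2 + 108*b - n^2 + n*(13 - 9*b) - 22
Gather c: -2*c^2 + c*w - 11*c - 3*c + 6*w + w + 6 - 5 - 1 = -2*c^2 + c*(w - 14) + 7*w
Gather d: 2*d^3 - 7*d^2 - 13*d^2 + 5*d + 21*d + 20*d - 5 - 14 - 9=2*d^3 - 20*d^2 + 46*d - 28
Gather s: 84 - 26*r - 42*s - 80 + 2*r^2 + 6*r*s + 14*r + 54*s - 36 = 2*r^2 - 12*r + s*(6*r + 12) - 32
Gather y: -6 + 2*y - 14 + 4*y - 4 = 6*y - 24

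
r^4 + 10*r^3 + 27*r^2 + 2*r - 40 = (r - 1)*(r + 2)*(r + 4)*(r + 5)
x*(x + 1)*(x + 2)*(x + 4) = x^4 + 7*x^3 + 14*x^2 + 8*x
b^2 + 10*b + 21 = (b + 3)*(b + 7)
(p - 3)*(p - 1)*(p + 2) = p^3 - 2*p^2 - 5*p + 6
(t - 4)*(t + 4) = t^2 - 16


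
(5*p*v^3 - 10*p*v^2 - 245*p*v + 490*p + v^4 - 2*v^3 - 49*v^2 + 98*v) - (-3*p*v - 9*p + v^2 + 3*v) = 5*p*v^3 - 10*p*v^2 - 242*p*v + 499*p + v^4 - 2*v^3 - 50*v^2 + 95*v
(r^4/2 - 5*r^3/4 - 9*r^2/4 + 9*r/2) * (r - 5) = r^5/2 - 15*r^4/4 + 4*r^3 + 63*r^2/4 - 45*r/2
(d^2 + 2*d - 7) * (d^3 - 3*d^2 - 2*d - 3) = d^5 - d^4 - 15*d^3 + 14*d^2 + 8*d + 21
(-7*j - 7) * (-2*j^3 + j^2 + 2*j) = 14*j^4 + 7*j^3 - 21*j^2 - 14*j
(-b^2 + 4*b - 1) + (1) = -b^2 + 4*b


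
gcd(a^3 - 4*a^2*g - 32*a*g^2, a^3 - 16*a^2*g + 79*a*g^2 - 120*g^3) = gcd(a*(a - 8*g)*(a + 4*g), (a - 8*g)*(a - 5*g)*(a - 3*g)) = a - 8*g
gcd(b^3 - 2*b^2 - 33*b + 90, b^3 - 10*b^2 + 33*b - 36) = b - 3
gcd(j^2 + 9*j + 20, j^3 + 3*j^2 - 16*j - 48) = j + 4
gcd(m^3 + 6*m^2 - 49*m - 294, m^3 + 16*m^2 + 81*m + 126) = m^2 + 13*m + 42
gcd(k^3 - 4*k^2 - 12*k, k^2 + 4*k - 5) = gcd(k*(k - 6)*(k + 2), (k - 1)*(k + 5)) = 1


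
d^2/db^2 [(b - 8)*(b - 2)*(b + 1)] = 6*b - 18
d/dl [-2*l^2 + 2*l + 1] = 2 - 4*l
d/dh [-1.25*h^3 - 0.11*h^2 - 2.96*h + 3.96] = -3.75*h^2 - 0.22*h - 2.96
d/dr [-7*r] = -7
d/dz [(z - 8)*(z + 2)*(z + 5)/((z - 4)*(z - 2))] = (z^4 - 12*z^3 + 76*z^2 + 144*z - 848)/(z^4 - 12*z^3 + 52*z^2 - 96*z + 64)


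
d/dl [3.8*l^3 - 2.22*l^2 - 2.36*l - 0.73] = 11.4*l^2 - 4.44*l - 2.36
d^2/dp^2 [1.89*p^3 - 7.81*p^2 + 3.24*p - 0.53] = 11.34*p - 15.62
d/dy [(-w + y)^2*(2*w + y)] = -3*w^2 + 3*y^2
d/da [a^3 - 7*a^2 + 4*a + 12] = 3*a^2 - 14*a + 4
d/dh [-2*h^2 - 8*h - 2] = -4*h - 8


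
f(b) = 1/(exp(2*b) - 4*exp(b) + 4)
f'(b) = (-2*exp(2*b) + 4*exp(b))/(exp(2*b) - 4*exp(b) + 4)^2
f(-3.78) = 0.26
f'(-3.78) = 0.01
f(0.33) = 2.70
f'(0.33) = 12.31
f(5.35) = 0.00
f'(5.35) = -0.00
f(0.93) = 3.50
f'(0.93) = -33.19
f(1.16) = 0.71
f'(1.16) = -3.79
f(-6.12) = 0.25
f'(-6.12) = 0.00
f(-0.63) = 0.46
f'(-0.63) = 0.34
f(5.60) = 0.00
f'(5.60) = -0.00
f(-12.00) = 0.25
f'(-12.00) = 0.00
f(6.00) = 0.00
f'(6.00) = 0.00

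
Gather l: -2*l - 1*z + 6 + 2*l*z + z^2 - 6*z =l*(2*z - 2) + z^2 - 7*z + 6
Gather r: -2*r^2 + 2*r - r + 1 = -2*r^2 + r + 1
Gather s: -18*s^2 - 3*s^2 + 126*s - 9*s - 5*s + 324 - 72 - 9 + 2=-21*s^2 + 112*s + 245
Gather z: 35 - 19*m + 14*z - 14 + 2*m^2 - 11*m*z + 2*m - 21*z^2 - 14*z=2*m^2 - 11*m*z - 17*m - 21*z^2 + 21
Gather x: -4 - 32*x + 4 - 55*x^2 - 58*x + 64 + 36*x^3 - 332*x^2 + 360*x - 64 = 36*x^3 - 387*x^2 + 270*x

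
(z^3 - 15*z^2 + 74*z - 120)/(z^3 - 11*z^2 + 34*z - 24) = (z - 5)/(z - 1)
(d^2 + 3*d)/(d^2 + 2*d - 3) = d/(d - 1)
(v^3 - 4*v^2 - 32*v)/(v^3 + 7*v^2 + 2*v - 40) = v*(v - 8)/(v^2 + 3*v - 10)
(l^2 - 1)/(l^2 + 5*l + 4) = (l - 1)/(l + 4)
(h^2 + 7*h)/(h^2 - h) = (h + 7)/(h - 1)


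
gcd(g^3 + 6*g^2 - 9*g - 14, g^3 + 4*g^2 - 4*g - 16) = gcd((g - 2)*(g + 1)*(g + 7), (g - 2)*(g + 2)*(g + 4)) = g - 2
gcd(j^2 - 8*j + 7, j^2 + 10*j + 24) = 1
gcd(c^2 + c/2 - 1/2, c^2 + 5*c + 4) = c + 1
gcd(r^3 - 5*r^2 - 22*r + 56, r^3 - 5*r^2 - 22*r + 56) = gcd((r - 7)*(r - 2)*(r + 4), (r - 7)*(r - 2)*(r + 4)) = r^3 - 5*r^2 - 22*r + 56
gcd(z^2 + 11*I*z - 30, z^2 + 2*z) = 1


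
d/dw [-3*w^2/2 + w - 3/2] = 1 - 3*w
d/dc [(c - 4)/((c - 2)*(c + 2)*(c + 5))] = (-2*c^3 + 7*c^2 + 40*c - 36)/(c^6 + 10*c^5 + 17*c^4 - 80*c^3 - 184*c^2 + 160*c + 400)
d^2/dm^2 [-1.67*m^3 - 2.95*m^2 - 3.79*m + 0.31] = -10.02*m - 5.9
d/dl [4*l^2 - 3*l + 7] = 8*l - 3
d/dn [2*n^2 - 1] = 4*n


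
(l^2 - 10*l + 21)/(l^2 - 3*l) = (l - 7)/l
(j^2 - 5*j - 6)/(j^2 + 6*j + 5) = (j - 6)/(j + 5)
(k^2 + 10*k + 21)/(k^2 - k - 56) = (k + 3)/(k - 8)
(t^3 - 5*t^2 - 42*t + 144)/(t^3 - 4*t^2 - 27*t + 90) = (t^2 - 2*t - 48)/(t^2 - t - 30)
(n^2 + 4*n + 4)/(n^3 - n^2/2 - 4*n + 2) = 2*(n + 2)/(2*n^2 - 5*n + 2)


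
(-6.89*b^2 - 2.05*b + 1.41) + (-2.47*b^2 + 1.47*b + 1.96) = -9.36*b^2 - 0.58*b + 3.37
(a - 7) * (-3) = 21 - 3*a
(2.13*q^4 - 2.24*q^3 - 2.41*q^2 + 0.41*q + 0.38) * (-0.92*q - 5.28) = -1.9596*q^5 - 9.1856*q^4 + 14.0444*q^3 + 12.3476*q^2 - 2.5144*q - 2.0064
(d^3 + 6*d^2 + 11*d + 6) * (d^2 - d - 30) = d^5 + 5*d^4 - 25*d^3 - 185*d^2 - 336*d - 180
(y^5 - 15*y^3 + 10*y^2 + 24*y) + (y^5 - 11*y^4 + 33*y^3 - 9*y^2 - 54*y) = 2*y^5 - 11*y^4 + 18*y^3 + y^2 - 30*y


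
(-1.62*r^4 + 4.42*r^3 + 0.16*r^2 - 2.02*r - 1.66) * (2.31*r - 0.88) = -3.7422*r^5 + 11.6358*r^4 - 3.52*r^3 - 4.807*r^2 - 2.057*r + 1.4608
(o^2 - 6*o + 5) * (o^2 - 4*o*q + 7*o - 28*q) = o^4 - 4*o^3*q + o^3 - 4*o^2*q - 37*o^2 + 148*o*q + 35*o - 140*q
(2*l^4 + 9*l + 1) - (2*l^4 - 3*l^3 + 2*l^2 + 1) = 3*l^3 - 2*l^2 + 9*l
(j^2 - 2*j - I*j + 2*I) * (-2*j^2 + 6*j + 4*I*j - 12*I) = -2*j^4 + 10*j^3 + 6*I*j^3 - 8*j^2 - 30*I*j^2 - 20*j + 36*I*j + 24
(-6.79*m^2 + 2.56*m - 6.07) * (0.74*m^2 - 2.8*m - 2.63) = -5.0246*m^4 + 20.9064*m^3 + 6.1979*m^2 + 10.2632*m + 15.9641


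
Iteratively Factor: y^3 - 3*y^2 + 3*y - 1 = (y - 1)*(y^2 - 2*y + 1) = (y - 1)^2*(y - 1)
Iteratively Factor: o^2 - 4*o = (o - 4)*(o)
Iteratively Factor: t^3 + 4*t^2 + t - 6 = (t + 2)*(t^2 + 2*t - 3) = (t - 1)*(t + 2)*(t + 3)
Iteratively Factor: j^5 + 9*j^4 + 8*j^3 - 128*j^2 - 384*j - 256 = (j + 4)*(j^4 + 5*j^3 - 12*j^2 - 80*j - 64) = (j + 1)*(j + 4)*(j^3 + 4*j^2 - 16*j - 64) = (j - 4)*(j + 1)*(j + 4)*(j^2 + 8*j + 16) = (j - 4)*(j + 1)*(j + 4)^2*(j + 4)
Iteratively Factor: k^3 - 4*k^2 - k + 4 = (k + 1)*(k^2 - 5*k + 4) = (k - 4)*(k + 1)*(k - 1)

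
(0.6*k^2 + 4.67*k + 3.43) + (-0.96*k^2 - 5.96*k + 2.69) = -0.36*k^2 - 1.29*k + 6.12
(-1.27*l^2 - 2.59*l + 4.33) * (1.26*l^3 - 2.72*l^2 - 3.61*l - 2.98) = -1.6002*l^5 + 0.191*l^4 + 17.0853*l^3 + 1.3569*l^2 - 7.9131*l - 12.9034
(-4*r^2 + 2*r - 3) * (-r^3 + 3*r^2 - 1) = 4*r^5 - 14*r^4 + 9*r^3 - 5*r^2 - 2*r + 3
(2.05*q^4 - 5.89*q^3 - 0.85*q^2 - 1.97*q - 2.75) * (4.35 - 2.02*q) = -4.141*q^5 + 20.8153*q^4 - 23.9045*q^3 + 0.2819*q^2 - 3.0145*q - 11.9625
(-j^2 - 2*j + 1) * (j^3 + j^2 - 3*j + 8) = -j^5 - 3*j^4 + 2*j^3 - j^2 - 19*j + 8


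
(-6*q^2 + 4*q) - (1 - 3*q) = -6*q^2 + 7*q - 1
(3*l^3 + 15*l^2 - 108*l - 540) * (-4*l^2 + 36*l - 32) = -12*l^5 + 48*l^4 + 876*l^3 - 2208*l^2 - 15984*l + 17280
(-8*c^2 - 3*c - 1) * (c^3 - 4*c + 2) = -8*c^5 - 3*c^4 + 31*c^3 - 4*c^2 - 2*c - 2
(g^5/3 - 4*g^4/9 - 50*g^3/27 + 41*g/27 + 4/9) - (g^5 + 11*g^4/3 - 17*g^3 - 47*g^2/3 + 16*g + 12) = -2*g^5/3 - 37*g^4/9 + 409*g^3/27 + 47*g^2/3 - 391*g/27 - 104/9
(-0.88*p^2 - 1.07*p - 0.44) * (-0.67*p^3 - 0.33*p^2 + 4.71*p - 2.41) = 0.5896*p^5 + 1.0073*p^4 - 3.4969*p^3 - 2.7737*p^2 + 0.5063*p + 1.0604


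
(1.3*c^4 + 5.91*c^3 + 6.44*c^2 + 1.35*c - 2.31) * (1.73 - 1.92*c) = -2.496*c^5 - 9.0982*c^4 - 2.1405*c^3 + 8.5492*c^2 + 6.7707*c - 3.9963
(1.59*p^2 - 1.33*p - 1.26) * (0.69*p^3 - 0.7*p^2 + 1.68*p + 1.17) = 1.0971*p^5 - 2.0307*p^4 + 2.7328*p^3 + 0.5079*p^2 - 3.6729*p - 1.4742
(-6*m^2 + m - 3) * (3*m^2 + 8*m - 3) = -18*m^4 - 45*m^3 + 17*m^2 - 27*m + 9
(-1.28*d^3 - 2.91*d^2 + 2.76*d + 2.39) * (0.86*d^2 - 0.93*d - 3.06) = -1.1008*d^5 - 1.3122*d^4 + 8.9967*d^3 + 8.3932*d^2 - 10.6683*d - 7.3134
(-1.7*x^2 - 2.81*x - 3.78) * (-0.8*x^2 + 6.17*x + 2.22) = 1.36*x^4 - 8.241*x^3 - 18.0877*x^2 - 29.5608*x - 8.3916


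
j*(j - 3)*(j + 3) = j^3 - 9*j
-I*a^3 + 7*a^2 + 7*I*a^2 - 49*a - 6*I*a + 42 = (a - 6)*(a + 7*I)*(-I*a + I)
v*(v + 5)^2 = v^3 + 10*v^2 + 25*v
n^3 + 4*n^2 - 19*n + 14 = (n - 2)*(n - 1)*(n + 7)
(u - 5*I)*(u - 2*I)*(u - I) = u^3 - 8*I*u^2 - 17*u + 10*I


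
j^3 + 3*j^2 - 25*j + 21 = (j - 3)*(j - 1)*(j + 7)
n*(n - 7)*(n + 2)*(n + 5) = n^4 - 39*n^2 - 70*n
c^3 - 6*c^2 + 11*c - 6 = (c - 3)*(c - 2)*(c - 1)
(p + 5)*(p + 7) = p^2 + 12*p + 35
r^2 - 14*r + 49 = (r - 7)^2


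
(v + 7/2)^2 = v^2 + 7*v + 49/4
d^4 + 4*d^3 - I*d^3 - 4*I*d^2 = d^2*(d + 4)*(d - I)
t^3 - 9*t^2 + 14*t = t*(t - 7)*(t - 2)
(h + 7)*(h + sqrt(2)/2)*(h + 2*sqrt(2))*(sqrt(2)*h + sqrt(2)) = sqrt(2)*h^4 + 5*h^3 + 8*sqrt(2)*h^3 + 9*sqrt(2)*h^2 + 40*h^2 + 16*sqrt(2)*h + 35*h + 14*sqrt(2)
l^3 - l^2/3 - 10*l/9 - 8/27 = (l - 4/3)*(l + 1/3)*(l + 2/3)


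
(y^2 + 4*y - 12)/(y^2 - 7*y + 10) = (y + 6)/(y - 5)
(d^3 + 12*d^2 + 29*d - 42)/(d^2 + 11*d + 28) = (d^2 + 5*d - 6)/(d + 4)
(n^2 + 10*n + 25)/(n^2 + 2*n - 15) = (n + 5)/(n - 3)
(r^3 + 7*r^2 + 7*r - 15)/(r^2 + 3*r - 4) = (r^2 + 8*r + 15)/(r + 4)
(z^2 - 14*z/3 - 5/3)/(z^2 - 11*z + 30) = (z + 1/3)/(z - 6)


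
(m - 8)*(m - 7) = m^2 - 15*m + 56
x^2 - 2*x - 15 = (x - 5)*(x + 3)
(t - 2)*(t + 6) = t^2 + 4*t - 12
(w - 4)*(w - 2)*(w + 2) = w^3 - 4*w^2 - 4*w + 16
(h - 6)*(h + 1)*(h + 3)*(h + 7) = h^4 + 5*h^3 - 35*h^2 - 165*h - 126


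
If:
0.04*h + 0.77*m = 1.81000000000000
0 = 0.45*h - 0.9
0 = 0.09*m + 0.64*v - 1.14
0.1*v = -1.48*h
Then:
No Solution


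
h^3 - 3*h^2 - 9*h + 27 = (h - 3)^2*(h + 3)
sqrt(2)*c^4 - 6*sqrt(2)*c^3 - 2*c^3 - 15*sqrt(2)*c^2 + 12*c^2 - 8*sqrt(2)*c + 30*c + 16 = (c - 8)*(c + 1)*(c - sqrt(2))*(sqrt(2)*c + sqrt(2))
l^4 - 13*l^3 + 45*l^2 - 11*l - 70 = (l - 7)*(l - 5)*(l - 2)*(l + 1)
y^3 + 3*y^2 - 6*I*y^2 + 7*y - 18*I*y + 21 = (y + 3)*(y - 7*I)*(y + I)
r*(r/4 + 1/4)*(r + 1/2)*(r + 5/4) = r^4/4 + 11*r^3/16 + 19*r^2/32 + 5*r/32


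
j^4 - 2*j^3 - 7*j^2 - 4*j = j*(j - 4)*(j + 1)^2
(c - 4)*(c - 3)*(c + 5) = c^3 - 2*c^2 - 23*c + 60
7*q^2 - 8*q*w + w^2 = (-7*q + w)*(-q + w)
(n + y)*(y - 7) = n*y - 7*n + y^2 - 7*y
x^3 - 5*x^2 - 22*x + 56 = (x - 7)*(x - 2)*(x + 4)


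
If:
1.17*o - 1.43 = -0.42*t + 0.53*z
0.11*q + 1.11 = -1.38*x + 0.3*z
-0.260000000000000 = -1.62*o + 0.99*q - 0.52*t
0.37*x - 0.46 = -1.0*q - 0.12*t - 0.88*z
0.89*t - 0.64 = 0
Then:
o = 0.70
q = 1.26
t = 0.72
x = -1.03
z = -0.58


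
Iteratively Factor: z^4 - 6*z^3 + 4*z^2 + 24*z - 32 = (z + 2)*(z^3 - 8*z^2 + 20*z - 16) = (z - 4)*(z + 2)*(z^2 - 4*z + 4) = (z - 4)*(z - 2)*(z + 2)*(z - 2)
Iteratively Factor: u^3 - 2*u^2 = (u)*(u^2 - 2*u) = u*(u - 2)*(u)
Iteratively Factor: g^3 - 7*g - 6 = (g + 2)*(g^2 - 2*g - 3) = (g - 3)*(g + 2)*(g + 1)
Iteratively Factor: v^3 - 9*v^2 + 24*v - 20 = (v - 2)*(v^2 - 7*v + 10) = (v - 2)^2*(v - 5)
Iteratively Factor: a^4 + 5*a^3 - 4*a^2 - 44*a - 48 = (a + 4)*(a^3 + a^2 - 8*a - 12) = (a + 2)*(a + 4)*(a^2 - a - 6) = (a + 2)^2*(a + 4)*(a - 3)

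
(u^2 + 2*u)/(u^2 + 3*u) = (u + 2)/(u + 3)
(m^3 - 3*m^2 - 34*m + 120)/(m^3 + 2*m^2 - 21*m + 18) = (m^2 - 9*m + 20)/(m^2 - 4*m + 3)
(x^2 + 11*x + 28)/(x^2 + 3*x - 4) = (x + 7)/(x - 1)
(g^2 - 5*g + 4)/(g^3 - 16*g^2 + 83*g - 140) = (g - 1)/(g^2 - 12*g + 35)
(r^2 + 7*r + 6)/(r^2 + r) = (r + 6)/r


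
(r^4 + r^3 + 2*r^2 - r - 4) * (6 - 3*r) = -3*r^5 + 3*r^4 + 15*r^2 + 6*r - 24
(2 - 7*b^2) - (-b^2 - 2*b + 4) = -6*b^2 + 2*b - 2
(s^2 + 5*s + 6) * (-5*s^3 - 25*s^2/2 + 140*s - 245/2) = -5*s^5 - 75*s^4/2 + 95*s^3/2 + 1005*s^2/2 + 455*s/2 - 735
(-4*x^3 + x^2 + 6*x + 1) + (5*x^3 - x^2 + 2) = x^3 + 6*x + 3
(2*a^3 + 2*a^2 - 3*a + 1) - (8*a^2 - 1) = 2*a^3 - 6*a^2 - 3*a + 2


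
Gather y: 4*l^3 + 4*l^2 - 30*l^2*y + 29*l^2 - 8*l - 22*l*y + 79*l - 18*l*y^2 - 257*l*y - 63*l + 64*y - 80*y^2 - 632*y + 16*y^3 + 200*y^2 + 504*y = 4*l^3 + 33*l^2 + 8*l + 16*y^3 + y^2*(120 - 18*l) + y*(-30*l^2 - 279*l - 64)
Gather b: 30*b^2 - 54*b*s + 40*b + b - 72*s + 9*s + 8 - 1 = 30*b^2 + b*(41 - 54*s) - 63*s + 7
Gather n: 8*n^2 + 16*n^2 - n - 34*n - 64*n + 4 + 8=24*n^2 - 99*n + 12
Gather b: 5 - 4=1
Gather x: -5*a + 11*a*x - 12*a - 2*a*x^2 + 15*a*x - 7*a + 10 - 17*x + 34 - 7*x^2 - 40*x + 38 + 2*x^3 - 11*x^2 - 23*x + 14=-24*a + 2*x^3 + x^2*(-2*a - 18) + x*(26*a - 80) + 96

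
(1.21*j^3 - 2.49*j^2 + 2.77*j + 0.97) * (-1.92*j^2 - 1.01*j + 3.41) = -2.3232*j^5 + 3.5587*j^4 + 1.3226*j^3 - 13.151*j^2 + 8.466*j + 3.3077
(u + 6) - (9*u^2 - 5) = -9*u^2 + u + 11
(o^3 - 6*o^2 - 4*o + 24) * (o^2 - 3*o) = o^5 - 9*o^4 + 14*o^3 + 36*o^2 - 72*o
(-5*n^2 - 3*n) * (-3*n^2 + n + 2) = 15*n^4 + 4*n^3 - 13*n^2 - 6*n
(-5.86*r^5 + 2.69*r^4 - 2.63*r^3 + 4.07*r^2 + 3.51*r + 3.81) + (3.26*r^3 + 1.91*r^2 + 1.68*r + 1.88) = -5.86*r^5 + 2.69*r^4 + 0.63*r^3 + 5.98*r^2 + 5.19*r + 5.69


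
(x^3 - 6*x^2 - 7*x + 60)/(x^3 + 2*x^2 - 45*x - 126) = (x^2 - 9*x + 20)/(x^2 - x - 42)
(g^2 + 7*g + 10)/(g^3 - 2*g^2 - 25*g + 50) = (g + 2)/(g^2 - 7*g + 10)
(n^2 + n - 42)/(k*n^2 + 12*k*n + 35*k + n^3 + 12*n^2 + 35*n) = (n - 6)/(k*n + 5*k + n^2 + 5*n)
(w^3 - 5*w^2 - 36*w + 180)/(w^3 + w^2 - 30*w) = (w - 6)/w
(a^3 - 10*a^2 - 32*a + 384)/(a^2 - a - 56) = (a^2 - 2*a - 48)/(a + 7)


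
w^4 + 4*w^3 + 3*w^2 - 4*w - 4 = (w - 1)*(w + 1)*(w + 2)^2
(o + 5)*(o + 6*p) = o^2 + 6*o*p + 5*o + 30*p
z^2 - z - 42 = (z - 7)*(z + 6)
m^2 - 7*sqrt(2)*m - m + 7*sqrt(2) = (m - 1)*(m - 7*sqrt(2))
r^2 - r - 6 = (r - 3)*(r + 2)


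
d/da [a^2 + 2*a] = 2*a + 2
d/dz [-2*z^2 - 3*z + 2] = -4*z - 3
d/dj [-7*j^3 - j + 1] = -21*j^2 - 1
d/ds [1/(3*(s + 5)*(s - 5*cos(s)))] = -(s + (s + 5)*(5*sin(s) + 1) - 5*cos(s))/(3*(s + 5)^2*(s - 5*cos(s))^2)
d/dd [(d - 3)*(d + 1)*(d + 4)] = 3*d^2 + 4*d - 11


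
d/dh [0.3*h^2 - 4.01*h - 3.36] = 0.6*h - 4.01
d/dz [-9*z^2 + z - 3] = 1 - 18*z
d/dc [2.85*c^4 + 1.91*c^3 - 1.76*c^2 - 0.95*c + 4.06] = 11.4*c^3 + 5.73*c^2 - 3.52*c - 0.95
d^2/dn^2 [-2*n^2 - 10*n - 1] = -4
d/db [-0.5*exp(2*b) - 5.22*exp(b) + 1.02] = (-1.0*exp(b) - 5.22)*exp(b)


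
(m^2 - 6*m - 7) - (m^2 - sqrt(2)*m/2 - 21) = -6*m + sqrt(2)*m/2 + 14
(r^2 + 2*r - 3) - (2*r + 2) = r^2 - 5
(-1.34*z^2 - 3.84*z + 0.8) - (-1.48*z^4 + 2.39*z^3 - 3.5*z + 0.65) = 1.48*z^4 - 2.39*z^3 - 1.34*z^2 - 0.34*z + 0.15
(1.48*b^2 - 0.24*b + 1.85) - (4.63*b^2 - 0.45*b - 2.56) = -3.15*b^2 + 0.21*b + 4.41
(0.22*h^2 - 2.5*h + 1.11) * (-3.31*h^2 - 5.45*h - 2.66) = -0.7282*h^4 + 7.076*h^3 + 9.3657*h^2 + 0.600499999999999*h - 2.9526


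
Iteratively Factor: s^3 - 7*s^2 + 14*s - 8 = (s - 1)*(s^2 - 6*s + 8) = (s - 2)*(s - 1)*(s - 4)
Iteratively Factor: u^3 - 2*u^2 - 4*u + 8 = (u + 2)*(u^2 - 4*u + 4) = (u - 2)*(u + 2)*(u - 2)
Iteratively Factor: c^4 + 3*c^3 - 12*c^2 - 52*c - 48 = (c - 4)*(c^3 + 7*c^2 + 16*c + 12) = (c - 4)*(c + 2)*(c^2 + 5*c + 6) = (c - 4)*(c + 2)^2*(c + 3)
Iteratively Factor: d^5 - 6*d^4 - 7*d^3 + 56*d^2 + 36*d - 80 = (d - 1)*(d^4 - 5*d^3 - 12*d^2 + 44*d + 80) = (d - 1)*(d + 2)*(d^3 - 7*d^2 + 2*d + 40) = (d - 5)*(d - 1)*(d + 2)*(d^2 - 2*d - 8) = (d - 5)*(d - 1)*(d + 2)^2*(d - 4)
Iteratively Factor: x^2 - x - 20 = (x - 5)*(x + 4)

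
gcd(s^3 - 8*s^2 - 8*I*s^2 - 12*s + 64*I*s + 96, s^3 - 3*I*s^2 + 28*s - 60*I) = s^2 - 8*I*s - 12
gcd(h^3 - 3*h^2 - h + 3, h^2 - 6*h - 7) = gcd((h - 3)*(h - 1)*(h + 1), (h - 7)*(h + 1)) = h + 1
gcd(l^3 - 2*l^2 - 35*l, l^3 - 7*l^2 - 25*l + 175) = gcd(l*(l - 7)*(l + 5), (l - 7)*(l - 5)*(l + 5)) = l^2 - 2*l - 35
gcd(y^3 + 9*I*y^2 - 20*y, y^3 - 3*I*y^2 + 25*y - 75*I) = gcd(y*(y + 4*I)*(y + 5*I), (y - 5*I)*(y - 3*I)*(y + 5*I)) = y + 5*I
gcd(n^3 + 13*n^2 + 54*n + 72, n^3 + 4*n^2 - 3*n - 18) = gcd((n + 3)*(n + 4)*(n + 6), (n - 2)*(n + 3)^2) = n + 3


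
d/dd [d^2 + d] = 2*d + 1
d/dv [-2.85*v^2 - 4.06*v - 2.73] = -5.7*v - 4.06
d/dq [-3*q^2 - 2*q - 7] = -6*q - 2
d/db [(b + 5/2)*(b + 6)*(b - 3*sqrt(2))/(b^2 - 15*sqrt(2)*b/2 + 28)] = (4*b^4 - 60*sqrt(2)*b^3 - 153*sqrt(2)*b^2 + 456*b^2 - 312*sqrt(2)*b + 1904*b - 2856*sqrt(2) - 1020)/(2*(2*b^4 - 30*sqrt(2)*b^3 + 337*b^2 - 840*sqrt(2)*b + 1568))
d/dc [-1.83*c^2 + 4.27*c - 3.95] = 4.27 - 3.66*c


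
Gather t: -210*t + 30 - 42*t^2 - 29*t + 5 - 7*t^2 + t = -49*t^2 - 238*t + 35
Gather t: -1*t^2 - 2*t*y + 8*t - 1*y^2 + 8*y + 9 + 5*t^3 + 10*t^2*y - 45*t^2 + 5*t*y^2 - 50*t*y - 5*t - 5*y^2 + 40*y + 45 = 5*t^3 + t^2*(10*y - 46) + t*(5*y^2 - 52*y + 3) - 6*y^2 + 48*y + 54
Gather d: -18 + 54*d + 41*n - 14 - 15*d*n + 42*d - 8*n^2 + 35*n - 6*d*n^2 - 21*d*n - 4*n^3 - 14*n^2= d*(-6*n^2 - 36*n + 96) - 4*n^3 - 22*n^2 + 76*n - 32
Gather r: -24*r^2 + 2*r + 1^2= -24*r^2 + 2*r + 1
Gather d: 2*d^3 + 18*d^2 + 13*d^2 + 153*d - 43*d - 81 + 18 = 2*d^3 + 31*d^2 + 110*d - 63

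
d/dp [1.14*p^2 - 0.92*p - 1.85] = 2.28*p - 0.92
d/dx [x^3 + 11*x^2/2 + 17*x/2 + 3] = 3*x^2 + 11*x + 17/2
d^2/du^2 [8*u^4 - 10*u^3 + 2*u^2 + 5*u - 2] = 96*u^2 - 60*u + 4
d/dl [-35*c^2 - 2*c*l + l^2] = -2*c + 2*l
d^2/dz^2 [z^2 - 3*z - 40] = 2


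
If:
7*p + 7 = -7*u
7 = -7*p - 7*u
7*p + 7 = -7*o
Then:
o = u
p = -u - 1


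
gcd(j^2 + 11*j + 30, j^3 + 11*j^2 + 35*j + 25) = j + 5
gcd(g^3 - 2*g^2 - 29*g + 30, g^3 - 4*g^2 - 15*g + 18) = g^2 - 7*g + 6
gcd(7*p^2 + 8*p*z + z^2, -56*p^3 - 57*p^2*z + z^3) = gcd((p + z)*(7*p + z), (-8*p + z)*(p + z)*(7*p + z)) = 7*p^2 + 8*p*z + z^2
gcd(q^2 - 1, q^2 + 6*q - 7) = q - 1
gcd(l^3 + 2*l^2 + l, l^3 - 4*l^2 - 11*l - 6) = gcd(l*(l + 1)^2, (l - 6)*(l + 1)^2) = l^2 + 2*l + 1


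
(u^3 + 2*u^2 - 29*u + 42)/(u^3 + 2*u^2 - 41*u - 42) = (u^2 - 5*u + 6)/(u^2 - 5*u - 6)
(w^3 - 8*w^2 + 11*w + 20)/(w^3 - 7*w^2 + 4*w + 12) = (w^2 - 9*w + 20)/(w^2 - 8*w + 12)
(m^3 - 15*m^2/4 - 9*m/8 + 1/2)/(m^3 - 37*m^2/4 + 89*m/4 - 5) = (m + 1/2)/(m - 5)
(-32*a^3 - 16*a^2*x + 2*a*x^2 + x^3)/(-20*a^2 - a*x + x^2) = (-8*a^2 - 2*a*x + x^2)/(-5*a + x)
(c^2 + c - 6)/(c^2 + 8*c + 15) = (c - 2)/(c + 5)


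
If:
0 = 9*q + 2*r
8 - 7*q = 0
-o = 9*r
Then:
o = 324/7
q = 8/7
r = -36/7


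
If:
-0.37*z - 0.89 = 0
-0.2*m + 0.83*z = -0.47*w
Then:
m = 2.35*w - 9.98243243243243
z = -2.41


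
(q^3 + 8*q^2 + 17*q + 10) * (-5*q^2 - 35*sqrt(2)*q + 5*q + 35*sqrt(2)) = -5*q^5 - 35*sqrt(2)*q^4 - 35*q^4 - 245*sqrt(2)*q^3 - 45*q^3 - 315*sqrt(2)*q^2 + 35*q^2 + 50*q + 245*sqrt(2)*q + 350*sqrt(2)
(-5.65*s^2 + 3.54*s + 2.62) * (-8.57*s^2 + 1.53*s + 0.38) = 48.4205*s^4 - 38.9823*s^3 - 19.1842*s^2 + 5.3538*s + 0.9956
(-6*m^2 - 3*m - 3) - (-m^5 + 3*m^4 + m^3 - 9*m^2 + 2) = m^5 - 3*m^4 - m^3 + 3*m^2 - 3*m - 5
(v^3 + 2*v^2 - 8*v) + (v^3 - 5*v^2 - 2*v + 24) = 2*v^3 - 3*v^2 - 10*v + 24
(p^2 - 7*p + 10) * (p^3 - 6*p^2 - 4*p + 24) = p^5 - 13*p^4 + 48*p^3 - 8*p^2 - 208*p + 240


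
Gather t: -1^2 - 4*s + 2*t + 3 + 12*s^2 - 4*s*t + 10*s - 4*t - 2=12*s^2 + 6*s + t*(-4*s - 2)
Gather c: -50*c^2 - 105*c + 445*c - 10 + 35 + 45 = -50*c^2 + 340*c + 70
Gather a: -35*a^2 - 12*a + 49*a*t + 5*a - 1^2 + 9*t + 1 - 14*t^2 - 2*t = -35*a^2 + a*(49*t - 7) - 14*t^2 + 7*t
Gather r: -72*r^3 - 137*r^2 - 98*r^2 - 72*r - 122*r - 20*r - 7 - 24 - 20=-72*r^3 - 235*r^2 - 214*r - 51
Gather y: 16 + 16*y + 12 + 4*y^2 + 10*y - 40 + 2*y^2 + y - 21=6*y^2 + 27*y - 33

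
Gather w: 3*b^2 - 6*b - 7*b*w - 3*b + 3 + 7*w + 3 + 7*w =3*b^2 - 9*b + w*(14 - 7*b) + 6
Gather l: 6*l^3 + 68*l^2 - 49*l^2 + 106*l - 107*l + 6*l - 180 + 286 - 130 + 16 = 6*l^3 + 19*l^2 + 5*l - 8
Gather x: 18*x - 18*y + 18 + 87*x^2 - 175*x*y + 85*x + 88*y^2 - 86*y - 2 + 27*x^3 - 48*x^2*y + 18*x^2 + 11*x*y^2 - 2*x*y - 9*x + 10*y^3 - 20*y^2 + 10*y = 27*x^3 + x^2*(105 - 48*y) + x*(11*y^2 - 177*y + 94) + 10*y^3 + 68*y^2 - 94*y + 16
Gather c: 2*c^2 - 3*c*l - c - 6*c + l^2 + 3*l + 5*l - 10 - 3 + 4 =2*c^2 + c*(-3*l - 7) + l^2 + 8*l - 9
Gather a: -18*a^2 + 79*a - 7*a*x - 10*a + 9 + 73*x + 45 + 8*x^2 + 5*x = -18*a^2 + a*(69 - 7*x) + 8*x^2 + 78*x + 54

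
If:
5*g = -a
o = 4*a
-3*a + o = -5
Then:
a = -5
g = 1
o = -20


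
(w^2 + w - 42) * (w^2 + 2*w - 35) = w^4 + 3*w^3 - 75*w^2 - 119*w + 1470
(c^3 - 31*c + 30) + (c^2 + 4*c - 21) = c^3 + c^2 - 27*c + 9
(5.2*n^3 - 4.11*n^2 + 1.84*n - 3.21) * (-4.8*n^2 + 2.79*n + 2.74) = -24.96*n^5 + 34.236*n^4 - 6.0509*n^3 + 9.2802*n^2 - 3.9143*n - 8.7954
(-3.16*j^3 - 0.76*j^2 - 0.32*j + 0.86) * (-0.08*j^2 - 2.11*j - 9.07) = 0.2528*j^5 + 6.7284*j^4 + 30.2904*j^3 + 7.4996*j^2 + 1.0878*j - 7.8002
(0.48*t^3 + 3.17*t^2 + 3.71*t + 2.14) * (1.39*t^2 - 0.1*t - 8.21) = 0.6672*t^5 + 4.3583*t^4 + 0.899099999999999*t^3 - 23.4221*t^2 - 30.6731*t - 17.5694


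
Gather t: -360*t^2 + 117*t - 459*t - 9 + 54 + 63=-360*t^2 - 342*t + 108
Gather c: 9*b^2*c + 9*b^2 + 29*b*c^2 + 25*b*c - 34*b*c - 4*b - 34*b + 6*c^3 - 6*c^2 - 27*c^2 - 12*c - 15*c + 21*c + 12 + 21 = 9*b^2 - 38*b + 6*c^3 + c^2*(29*b - 33) + c*(9*b^2 - 9*b - 6) + 33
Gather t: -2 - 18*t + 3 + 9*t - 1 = -9*t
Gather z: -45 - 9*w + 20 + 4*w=-5*w - 25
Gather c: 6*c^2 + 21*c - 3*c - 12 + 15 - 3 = 6*c^2 + 18*c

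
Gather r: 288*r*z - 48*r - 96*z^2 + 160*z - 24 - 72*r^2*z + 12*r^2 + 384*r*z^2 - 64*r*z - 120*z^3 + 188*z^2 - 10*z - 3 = r^2*(12 - 72*z) + r*(384*z^2 + 224*z - 48) - 120*z^3 + 92*z^2 + 150*z - 27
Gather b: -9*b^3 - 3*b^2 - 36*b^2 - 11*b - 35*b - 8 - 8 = -9*b^3 - 39*b^2 - 46*b - 16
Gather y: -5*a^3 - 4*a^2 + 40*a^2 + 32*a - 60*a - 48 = -5*a^3 + 36*a^2 - 28*a - 48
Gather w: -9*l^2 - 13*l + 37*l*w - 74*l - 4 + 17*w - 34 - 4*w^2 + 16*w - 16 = -9*l^2 - 87*l - 4*w^2 + w*(37*l + 33) - 54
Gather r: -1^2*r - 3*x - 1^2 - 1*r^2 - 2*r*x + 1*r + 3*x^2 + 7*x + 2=-r^2 - 2*r*x + 3*x^2 + 4*x + 1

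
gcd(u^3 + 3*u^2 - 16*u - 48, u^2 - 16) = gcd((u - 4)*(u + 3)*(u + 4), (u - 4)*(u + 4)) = u^2 - 16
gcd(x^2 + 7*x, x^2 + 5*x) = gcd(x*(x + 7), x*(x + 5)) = x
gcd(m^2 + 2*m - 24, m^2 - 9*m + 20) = m - 4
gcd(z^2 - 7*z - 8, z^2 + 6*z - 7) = 1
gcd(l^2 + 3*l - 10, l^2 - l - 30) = l + 5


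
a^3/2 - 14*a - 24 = (a/2 + 1)*(a - 6)*(a + 4)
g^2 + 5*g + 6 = (g + 2)*(g + 3)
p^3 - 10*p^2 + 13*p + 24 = (p - 8)*(p - 3)*(p + 1)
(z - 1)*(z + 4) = z^2 + 3*z - 4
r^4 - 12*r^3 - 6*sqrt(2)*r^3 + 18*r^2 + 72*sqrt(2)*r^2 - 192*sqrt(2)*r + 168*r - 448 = (r - 8)*(r - 4)*(r - 7*sqrt(2))*(r + sqrt(2))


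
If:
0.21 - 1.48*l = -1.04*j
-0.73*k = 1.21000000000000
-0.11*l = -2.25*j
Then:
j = 0.01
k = -1.66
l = 0.15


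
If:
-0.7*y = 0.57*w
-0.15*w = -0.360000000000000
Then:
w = 2.40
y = -1.95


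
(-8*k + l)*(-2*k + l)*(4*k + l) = 64*k^3 - 24*k^2*l - 6*k*l^2 + l^3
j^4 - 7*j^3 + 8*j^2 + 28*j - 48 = (j - 4)*(j - 3)*(j - 2)*(j + 2)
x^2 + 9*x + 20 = (x + 4)*(x + 5)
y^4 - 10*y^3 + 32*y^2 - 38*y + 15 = (y - 5)*(y - 3)*(y - 1)^2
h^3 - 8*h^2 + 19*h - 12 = (h - 4)*(h - 3)*(h - 1)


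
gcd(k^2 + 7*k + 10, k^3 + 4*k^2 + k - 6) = k + 2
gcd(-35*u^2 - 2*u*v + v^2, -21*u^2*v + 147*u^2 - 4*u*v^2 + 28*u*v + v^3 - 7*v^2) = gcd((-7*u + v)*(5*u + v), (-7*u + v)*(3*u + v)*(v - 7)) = 7*u - v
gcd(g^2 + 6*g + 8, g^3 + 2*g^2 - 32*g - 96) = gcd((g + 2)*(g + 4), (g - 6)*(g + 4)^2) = g + 4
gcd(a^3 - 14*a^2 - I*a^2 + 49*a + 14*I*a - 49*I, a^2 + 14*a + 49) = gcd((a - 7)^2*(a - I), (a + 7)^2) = 1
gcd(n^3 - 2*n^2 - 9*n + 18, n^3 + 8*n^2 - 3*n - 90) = n - 3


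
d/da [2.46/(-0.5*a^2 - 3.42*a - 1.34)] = (2.46*a + 8.4132)/(0.5*a^2 + 3.42*a + 1.34)^2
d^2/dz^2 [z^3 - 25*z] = 6*z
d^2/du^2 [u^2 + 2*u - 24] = 2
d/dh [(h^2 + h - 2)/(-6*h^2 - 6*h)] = (-2*h - 1)/(3*h^2*(h^2 + 2*h + 1))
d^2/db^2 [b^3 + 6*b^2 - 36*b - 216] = 6*b + 12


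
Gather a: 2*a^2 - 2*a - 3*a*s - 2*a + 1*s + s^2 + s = 2*a^2 + a*(-3*s - 4) + s^2 + 2*s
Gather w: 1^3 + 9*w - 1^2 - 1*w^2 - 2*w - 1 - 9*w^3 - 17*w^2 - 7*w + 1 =-9*w^3 - 18*w^2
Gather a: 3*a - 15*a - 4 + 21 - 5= 12 - 12*a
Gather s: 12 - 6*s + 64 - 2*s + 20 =96 - 8*s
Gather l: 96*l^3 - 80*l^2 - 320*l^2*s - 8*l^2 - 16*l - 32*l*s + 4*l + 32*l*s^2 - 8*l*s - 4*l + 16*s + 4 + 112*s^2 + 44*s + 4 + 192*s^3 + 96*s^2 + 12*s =96*l^3 + l^2*(-320*s - 88) + l*(32*s^2 - 40*s - 16) + 192*s^3 + 208*s^2 + 72*s + 8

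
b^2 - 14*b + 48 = (b - 8)*(b - 6)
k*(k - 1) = k^2 - k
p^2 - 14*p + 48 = (p - 8)*(p - 6)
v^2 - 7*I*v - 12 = (v - 4*I)*(v - 3*I)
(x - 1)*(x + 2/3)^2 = x^3 + x^2/3 - 8*x/9 - 4/9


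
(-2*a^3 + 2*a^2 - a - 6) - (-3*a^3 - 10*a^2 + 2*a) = a^3 + 12*a^2 - 3*a - 6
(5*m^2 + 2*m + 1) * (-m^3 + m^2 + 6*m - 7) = -5*m^5 + 3*m^4 + 31*m^3 - 22*m^2 - 8*m - 7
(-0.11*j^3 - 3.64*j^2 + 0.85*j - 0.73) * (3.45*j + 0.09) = -0.3795*j^4 - 12.5679*j^3 + 2.6049*j^2 - 2.442*j - 0.0657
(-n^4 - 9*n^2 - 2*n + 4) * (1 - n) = n^5 - n^4 + 9*n^3 - 7*n^2 - 6*n + 4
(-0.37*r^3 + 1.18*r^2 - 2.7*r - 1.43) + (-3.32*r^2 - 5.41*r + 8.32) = -0.37*r^3 - 2.14*r^2 - 8.11*r + 6.89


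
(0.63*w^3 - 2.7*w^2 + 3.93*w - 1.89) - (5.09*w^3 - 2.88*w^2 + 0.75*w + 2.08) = -4.46*w^3 + 0.18*w^2 + 3.18*w - 3.97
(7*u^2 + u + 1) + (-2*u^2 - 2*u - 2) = 5*u^2 - u - 1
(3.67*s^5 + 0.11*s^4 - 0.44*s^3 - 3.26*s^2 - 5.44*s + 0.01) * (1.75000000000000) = 6.4225*s^5 + 0.1925*s^4 - 0.77*s^3 - 5.705*s^2 - 9.52*s + 0.0175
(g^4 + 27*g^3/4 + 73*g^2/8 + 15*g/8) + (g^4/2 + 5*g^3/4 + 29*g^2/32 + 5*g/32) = 3*g^4/2 + 8*g^3 + 321*g^2/32 + 65*g/32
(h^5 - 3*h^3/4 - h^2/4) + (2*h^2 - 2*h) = h^5 - 3*h^3/4 + 7*h^2/4 - 2*h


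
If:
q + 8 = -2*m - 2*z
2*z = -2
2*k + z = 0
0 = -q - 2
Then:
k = 1/2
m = -2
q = -2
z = -1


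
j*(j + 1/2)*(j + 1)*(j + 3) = j^4 + 9*j^3/2 + 5*j^2 + 3*j/2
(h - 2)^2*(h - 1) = h^3 - 5*h^2 + 8*h - 4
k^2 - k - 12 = (k - 4)*(k + 3)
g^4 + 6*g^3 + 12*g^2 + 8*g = g*(g + 2)^3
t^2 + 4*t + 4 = (t + 2)^2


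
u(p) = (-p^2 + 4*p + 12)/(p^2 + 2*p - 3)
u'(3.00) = -1.00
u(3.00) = 1.25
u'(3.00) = -1.00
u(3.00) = 1.25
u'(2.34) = -2.17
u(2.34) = 2.22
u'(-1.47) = -1.58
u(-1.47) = -1.05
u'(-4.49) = -1.14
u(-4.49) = -3.19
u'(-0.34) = -2.41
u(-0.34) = -2.95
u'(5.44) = -0.22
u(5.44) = 0.11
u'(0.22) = -6.38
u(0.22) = -5.11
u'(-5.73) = -0.38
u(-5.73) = -2.38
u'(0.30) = -7.86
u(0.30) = -5.68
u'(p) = (4 - 2*p)/(p^2 + 2*p - 3) + (-2*p - 2)*(-p^2 + 4*p + 12)/(p^2 + 2*p - 3)^2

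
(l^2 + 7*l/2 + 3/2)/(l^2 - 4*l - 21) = (l + 1/2)/(l - 7)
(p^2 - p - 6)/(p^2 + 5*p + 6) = (p - 3)/(p + 3)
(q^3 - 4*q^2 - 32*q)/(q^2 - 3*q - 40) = q*(q + 4)/(q + 5)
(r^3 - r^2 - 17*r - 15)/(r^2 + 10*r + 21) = (r^2 - 4*r - 5)/(r + 7)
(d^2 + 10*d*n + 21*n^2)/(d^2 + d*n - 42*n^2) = (d + 3*n)/(d - 6*n)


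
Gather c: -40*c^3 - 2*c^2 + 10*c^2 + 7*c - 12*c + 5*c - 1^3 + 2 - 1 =-40*c^3 + 8*c^2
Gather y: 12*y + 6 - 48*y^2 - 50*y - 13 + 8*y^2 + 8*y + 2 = -40*y^2 - 30*y - 5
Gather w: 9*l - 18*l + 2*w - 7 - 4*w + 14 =-9*l - 2*w + 7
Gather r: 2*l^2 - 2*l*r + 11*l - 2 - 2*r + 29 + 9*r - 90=2*l^2 + 11*l + r*(7 - 2*l) - 63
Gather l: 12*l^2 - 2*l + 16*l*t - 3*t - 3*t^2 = 12*l^2 + l*(16*t - 2) - 3*t^2 - 3*t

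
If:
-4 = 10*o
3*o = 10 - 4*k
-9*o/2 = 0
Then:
No Solution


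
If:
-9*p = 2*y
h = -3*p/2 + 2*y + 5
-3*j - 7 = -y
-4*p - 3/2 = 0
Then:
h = 143/16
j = -85/48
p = -3/8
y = 27/16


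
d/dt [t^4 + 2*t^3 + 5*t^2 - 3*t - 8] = 4*t^3 + 6*t^2 + 10*t - 3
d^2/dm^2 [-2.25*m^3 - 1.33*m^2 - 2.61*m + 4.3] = -13.5*m - 2.66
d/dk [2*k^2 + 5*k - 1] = 4*k + 5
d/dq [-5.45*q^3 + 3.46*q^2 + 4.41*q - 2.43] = -16.35*q^2 + 6.92*q + 4.41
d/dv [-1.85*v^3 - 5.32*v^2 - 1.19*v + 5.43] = -5.55*v^2 - 10.64*v - 1.19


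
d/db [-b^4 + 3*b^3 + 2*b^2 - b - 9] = -4*b^3 + 9*b^2 + 4*b - 1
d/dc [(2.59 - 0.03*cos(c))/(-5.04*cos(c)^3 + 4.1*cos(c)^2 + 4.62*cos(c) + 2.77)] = (0.3024*cos(c)^3 - 39.2838*cos(c)^2 + 21.238*cos(c) + 12.0489)*sin(c)/(25.4016*cos(c)^6 - 41.328*cos(c)^5 - 29.7596*cos(c)^4 + 9.9624*cos(c)^3 + 44.0584*cos(c)^2 + 25.5948*cos(c) + 7.6729)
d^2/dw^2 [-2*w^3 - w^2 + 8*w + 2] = -12*w - 2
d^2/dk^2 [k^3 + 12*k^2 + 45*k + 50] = 6*k + 24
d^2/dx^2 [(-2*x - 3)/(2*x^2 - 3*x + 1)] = 2*(12*x*(2*x^2 - 3*x + 1) - (2*x + 3)*(4*x - 3)^2)/(2*x^2 - 3*x + 1)^3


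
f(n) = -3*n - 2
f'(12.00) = -3.00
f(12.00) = -38.00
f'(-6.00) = -3.00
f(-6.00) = 16.00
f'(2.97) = -3.00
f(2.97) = -10.91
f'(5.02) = -3.00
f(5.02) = -17.06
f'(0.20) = -3.00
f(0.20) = -2.60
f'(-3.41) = -3.00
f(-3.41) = 8.23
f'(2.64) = -3.00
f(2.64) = -9.92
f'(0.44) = -3.00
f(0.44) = -3.32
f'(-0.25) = -3.00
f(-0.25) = -1.25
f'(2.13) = -3.00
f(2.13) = -8.39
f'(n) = -3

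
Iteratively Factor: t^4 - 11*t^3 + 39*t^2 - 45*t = (t)*(t^3 - 11*t^2 + 39*t - 45) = t*(t - 5)*(t^2 - 6*t + 9) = t*(t - 5)*(t - 3)*(t - 3)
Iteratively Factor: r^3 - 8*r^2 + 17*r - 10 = (r - 5)*(r^2 - 3*r + 2) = (r - 5)*(r - 2)*(r - 1)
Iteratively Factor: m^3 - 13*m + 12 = (m - 3)*(m^2 + 3*m - 4) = (m - 3)*(m - 1)*(m + 4)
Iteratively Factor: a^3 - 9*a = (a + 3)*(a^2 - 3*a) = a*(a + 3)*(a - 3)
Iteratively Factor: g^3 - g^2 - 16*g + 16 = (g + 4)*(g^2 - 5*g + 4) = (g - 4)*(g + 4)*(g - 1)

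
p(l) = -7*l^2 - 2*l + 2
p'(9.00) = -128.00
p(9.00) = -583.00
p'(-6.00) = 82.00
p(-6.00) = -238.00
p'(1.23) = -19.22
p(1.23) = -11.05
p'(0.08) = -3.12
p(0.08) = 1.80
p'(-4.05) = 54.70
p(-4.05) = -104.72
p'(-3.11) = 41.54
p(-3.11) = -59.48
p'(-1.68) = 21.52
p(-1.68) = -14.40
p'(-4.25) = 57.50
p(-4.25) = -115.94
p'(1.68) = -25.52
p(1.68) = -21.12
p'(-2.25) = 29.50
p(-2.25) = -28.94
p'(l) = -14*l - 2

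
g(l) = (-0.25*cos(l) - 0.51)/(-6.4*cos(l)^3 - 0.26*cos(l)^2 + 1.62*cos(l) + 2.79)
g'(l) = (-0.25*cos(l) - 0.51)*(-19.2*sin(l)*cos(l)^2 - 0.52*sin(l)*cos(l) + 1.62*sin(l))/(-6.4*cos(l)^3 - 0.26*cos(l)^2 + 1.62*cos(l) + 2.79)^2 + 0.25*sin(l)/(-6.4*cos(l)^3 - 0.26*cos(l)^2 + 1.62*cos(l) + 2.79)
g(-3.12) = -0.04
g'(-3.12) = -0.00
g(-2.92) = -0.04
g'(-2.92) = -0.03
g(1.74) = -0.18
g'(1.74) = 0.01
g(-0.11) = 0.35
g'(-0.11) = -0.31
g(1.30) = -0.19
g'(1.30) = 0.07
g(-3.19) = -0.04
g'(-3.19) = 0.01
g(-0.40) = 0.79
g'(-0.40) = -4.85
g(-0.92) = -0.29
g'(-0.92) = -0.68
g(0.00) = 0.34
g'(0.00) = 0.00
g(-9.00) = -0.05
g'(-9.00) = -0.06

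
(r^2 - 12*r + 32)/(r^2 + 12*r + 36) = (r^2 - 12*r + 32)/(r^2 + 12*r + 36)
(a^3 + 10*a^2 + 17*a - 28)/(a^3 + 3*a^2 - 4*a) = (a + 7)/a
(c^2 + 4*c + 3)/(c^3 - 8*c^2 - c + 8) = (c + 3)/(c^2 - 9*c + 8)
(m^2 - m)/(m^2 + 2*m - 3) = m/(m + 3)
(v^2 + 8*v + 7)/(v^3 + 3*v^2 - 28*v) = (v + 1)/(v*(v - 4))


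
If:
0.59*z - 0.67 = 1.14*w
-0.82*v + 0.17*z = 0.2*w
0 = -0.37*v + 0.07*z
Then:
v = 0.25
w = 0.10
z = 1.33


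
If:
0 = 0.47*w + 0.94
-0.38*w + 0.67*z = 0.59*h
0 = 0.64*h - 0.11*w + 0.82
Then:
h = -1.62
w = -2.00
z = -2.57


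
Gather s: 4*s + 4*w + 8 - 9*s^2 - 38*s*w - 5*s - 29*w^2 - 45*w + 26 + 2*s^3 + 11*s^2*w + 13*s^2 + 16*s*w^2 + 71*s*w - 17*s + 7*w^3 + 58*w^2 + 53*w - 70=2*s^3 + s^2*(11*w + 4) + s*(16*w^2 + 33*w - 18) + 7*w^3 + 29*w^2 + 12*w - 36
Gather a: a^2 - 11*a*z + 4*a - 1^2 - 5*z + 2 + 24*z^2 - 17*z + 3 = a^2 + a*(4 - 11*z) + 24*z^2 - 22*z + 4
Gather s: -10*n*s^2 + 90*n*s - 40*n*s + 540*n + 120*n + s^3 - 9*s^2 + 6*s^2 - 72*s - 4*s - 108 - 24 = 660*n + s^3 + s^2*(-10*n - 3) + s*(50*n - 76) - 132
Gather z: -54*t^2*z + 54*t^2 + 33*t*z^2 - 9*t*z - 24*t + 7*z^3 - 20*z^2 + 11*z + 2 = 54*t^2 - 24*t + 7*z^3 + z^2*(33*t - 20) + z*(-54*t^2 - 9*t + 11) + 2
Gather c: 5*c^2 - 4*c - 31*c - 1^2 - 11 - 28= 5*c^2 - 35*c - 40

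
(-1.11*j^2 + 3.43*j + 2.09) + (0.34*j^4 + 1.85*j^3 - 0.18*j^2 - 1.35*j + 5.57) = 0.34*j^4 + 1.85*j^3 - 1.29*j^2 + 2.08*j + 7.66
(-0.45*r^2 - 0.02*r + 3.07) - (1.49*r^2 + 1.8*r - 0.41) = -1.94*r^2 - 1.82*r + 3.48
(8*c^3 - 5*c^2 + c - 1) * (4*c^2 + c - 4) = 32*c^5 - 12*c^4 - 33*c^3 + 17*c^2 - 5*c + 4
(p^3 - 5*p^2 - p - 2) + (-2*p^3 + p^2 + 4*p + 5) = -p^3 - 4*p^2 + 3*p + 3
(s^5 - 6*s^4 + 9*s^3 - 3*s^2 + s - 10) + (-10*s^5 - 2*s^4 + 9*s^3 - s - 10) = -9*s^5 - 8*s^4 + 18*s^3 - 3*s^2 - 20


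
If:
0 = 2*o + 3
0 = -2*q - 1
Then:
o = -3/2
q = -1/2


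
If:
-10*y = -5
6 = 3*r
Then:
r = 2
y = 1/2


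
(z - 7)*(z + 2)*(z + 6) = z^3 + z^2 - 44*z - 84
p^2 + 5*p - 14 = (p - 2)*(p + 7)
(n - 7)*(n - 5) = n^2 - 12*n + 35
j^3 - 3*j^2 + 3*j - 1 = (j - 1)^3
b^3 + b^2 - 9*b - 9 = (b - 3)*(b + 1)*(b + 3)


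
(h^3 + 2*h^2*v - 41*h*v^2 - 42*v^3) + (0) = h^3 + 2*h^2*v - 41*h*v^2 - 42*v^3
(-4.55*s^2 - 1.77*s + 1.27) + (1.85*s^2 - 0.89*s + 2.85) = -2.7*s^2 - 2.66*s + 4.12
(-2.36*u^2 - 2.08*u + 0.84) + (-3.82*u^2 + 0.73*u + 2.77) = -6.18*u^2 - 1.35*u + 3.61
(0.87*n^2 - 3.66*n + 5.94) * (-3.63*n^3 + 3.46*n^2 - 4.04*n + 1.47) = -3.1581*n^5 + 16.296*n^4 - 37.7406*n^3 + 36.6177*n^2 - 29.3778*n + 8.7318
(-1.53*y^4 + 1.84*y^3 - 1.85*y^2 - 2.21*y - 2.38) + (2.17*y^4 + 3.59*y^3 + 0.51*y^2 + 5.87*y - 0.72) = 0.64*y^4 + 5.43*y^3 - 1.34*y^2 + 3.66*y - 3.1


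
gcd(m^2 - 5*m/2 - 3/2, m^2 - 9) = m - 3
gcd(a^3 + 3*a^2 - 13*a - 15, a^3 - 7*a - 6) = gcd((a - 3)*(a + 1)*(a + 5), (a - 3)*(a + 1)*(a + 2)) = a^2 - 2*a - 3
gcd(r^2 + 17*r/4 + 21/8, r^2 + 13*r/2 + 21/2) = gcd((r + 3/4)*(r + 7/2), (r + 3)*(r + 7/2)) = r + 7/2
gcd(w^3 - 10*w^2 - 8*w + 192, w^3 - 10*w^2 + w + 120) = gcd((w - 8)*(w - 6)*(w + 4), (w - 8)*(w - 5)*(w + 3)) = w - 8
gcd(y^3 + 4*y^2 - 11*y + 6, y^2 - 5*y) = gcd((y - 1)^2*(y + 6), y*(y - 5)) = 1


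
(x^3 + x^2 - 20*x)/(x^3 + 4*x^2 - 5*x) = (x - 4)/(x - 1)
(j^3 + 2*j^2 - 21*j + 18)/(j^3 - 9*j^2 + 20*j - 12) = (j^2 + 3*j - 18)/(j^2 - 8*j + 12)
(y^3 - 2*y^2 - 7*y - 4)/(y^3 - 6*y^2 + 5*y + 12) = (y + 1)/(y - 3)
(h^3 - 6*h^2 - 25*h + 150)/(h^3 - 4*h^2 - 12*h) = (h^2 - 25)/(h*(h + 2))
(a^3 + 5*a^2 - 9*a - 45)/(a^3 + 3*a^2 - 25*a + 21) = (a^2 + 8*a + 15)/(a^2 + 6*a - 7)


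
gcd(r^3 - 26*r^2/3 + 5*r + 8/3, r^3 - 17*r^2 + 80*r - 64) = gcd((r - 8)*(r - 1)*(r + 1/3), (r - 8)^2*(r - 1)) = r^2 - 9*r + 8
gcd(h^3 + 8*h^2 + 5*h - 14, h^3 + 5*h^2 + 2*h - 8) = h^2 + h - 2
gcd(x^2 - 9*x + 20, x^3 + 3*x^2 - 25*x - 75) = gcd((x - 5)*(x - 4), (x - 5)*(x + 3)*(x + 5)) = x - 5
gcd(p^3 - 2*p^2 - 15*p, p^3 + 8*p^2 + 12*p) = p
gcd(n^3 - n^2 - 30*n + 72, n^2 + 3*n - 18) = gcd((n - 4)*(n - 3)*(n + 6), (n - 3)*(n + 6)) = n^2 + 3*n - 18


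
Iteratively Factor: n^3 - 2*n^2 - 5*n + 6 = (n + 2)*(n^2 - 4*n + 3) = (n - 3)*(n + 2)*(n - 1)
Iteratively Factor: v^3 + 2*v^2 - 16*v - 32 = (v - 4)*(v^2 + 6*v + 8) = (v - 4)*(v + 2)*(v + 4)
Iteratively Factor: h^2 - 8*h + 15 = (h - 3)*(h - 5)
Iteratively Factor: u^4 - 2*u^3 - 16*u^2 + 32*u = (u - 4)*(u^3 + 2*u^2 - 8*u) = (u - 4)*(u - 2)*(u^2 + 4*u) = (u - 4)*(u - 2)*(u + 4)*(u)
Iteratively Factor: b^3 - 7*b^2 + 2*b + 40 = (b + 2)*(b^2 - 9*b + 20) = (b - 4)*(b + 2)*(b - 5)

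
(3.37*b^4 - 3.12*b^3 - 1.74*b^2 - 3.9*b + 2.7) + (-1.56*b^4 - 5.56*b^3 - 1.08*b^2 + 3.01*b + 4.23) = 1.81*b^4 - 8.68*b^3 - 2.82*b^2 - 0.89*b + 6.93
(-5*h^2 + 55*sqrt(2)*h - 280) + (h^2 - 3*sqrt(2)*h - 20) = -4*h^2 + 52*sqrt(2)*h - 300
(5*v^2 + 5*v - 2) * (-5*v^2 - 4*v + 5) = -25*v^4 - 45*v^3 + 15*v^2 + 33*v - 10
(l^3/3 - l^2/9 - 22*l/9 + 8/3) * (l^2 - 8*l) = l^5/3 - 25*l^4/9 - 14*l^3/9 + 200*l^2/9 - 64*l/3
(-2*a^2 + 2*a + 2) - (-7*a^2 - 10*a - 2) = 5*a^2 + 12*a + 4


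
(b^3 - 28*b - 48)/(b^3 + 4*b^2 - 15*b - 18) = (b^3 - 28*b - 48)/(b^3 + 4*b^2 - 15*b - 18)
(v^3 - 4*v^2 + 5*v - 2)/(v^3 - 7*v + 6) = (v - 1)/(v + 3)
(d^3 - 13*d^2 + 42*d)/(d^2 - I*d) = (d^2 - 13*d + 42)/(d - I)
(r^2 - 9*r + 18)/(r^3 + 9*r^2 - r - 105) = (r - 6)/(r^2 + 12*r + 35)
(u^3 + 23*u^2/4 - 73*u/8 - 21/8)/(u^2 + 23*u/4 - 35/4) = (8*u^2 - 10*u - 3)/(2*(4*u - 5))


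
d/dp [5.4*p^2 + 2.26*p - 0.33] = 10.8*p + 2.26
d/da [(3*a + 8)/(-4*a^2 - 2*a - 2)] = (6*a^2 + 32*a + 5)/(2*(4*a^4 + 4*a^3 + 5*a^2 + 2*a + 1))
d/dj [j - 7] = 1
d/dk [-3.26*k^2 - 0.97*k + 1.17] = -6.52*k - 0.97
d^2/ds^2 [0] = 0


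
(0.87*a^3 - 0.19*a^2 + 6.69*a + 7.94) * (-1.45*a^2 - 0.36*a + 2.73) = -1.2615*a^5 - 0.0377*a^4 - 7.257*a^3 - 14.4401*a^2 + 15.4053*a + 21.6762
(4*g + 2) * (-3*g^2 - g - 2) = -12*g^3 - 10*g^2 - 10*g - 4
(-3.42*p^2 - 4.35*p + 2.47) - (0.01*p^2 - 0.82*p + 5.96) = -3.43*p^2 - 3.53*p - 3.49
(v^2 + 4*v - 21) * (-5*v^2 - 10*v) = -5*v^4 - 30*v^3 + 65*v^2 + 210*v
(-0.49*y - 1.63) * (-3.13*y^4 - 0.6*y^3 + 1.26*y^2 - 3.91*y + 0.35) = 1.5337*y^5 + 5.3959*y^4 + 0.3606*y^3 - 0.1379*y^2 + 6.2018*y - 0.5705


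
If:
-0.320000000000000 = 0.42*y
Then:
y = -0.76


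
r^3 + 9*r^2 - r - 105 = (r - 3)*(r + 5)*(r + 7)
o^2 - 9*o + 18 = (o - 6)*(o - 3)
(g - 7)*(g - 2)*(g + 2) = g^3 - 7*g^2 - 4*g + 28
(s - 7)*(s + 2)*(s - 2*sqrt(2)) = s^3 - 5*s^2 - 2*sqrt(2)*s^2 - 14*s + 10*sqrt(2)*s + 28*sqrt(2)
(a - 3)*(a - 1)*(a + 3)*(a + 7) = a^4 + 6*a^3 - 16*a^2 - 54*a + 63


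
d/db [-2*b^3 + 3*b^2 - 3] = 6*b*(1 - b)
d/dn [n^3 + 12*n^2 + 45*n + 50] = 3*n^2 + 24*n + 45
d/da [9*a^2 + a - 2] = 18*a + 1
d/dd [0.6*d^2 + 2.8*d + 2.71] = 1.2*d + 2.8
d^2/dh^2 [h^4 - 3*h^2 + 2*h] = 12*h^2 - 6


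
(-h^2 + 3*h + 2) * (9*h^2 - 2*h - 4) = -9*h^4 + 29*h^3 + 16*h^2 - 16*h - 8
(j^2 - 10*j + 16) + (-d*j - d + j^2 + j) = -d*j - d + 2*j^2 - 9*j + 16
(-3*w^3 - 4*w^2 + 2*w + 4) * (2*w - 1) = -6*w^4 - 5*w^3 + 8*w^2 + 6*w - 4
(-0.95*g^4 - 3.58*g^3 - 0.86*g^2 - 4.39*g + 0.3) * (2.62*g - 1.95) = -2.489*g^5 - 7.5271*g^4 + 4.7278*g^3 - 9.8248*g^2 + 9.3465*g - 0.585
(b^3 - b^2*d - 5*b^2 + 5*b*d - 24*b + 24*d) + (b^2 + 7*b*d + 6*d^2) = b^3 - b^2*d - 4*b^2 + 12*b*d - 24*b + 6*d^2 + 24*d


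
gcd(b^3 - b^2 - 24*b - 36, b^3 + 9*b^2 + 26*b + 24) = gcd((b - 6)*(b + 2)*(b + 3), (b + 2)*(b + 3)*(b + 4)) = b^2 + 5*b + 6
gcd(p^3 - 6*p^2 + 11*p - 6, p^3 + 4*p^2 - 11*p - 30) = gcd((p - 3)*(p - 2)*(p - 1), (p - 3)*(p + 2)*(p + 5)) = p - 3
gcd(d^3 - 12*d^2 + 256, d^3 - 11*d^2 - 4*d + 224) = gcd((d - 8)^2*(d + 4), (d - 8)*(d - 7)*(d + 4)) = d^2 - 4*d - 32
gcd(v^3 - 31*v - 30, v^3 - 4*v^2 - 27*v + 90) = v^2 - v - 30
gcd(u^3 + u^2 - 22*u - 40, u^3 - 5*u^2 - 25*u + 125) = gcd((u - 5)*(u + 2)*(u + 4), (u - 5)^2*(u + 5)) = u - 5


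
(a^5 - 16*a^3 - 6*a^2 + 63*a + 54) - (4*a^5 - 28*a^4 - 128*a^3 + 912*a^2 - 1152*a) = -3*a^5 + 28*a^4 + 112*a^3 - 918*a^2 + 1215*a + 54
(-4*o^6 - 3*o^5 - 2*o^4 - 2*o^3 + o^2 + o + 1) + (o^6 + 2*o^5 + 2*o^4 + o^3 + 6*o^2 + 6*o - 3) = -3*o^6 - o^5 - o^3 + 7*o^2 + 7*o - 2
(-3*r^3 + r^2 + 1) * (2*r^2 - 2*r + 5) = -6*r^5 + 8*r^4 - 17*r^3 + 7*r^2 - 2*r + 5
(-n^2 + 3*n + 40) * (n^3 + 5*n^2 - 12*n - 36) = -n^5 - 2*n^4 + 67*n^3 + 200*n^2 - 588*n - 1440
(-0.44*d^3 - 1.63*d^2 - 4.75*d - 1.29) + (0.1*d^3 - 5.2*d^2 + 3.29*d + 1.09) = -0.34*d^3 - 6.83*d^2 - 1.46*d - 0.2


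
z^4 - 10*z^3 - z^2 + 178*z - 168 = (z - 7)*(z - 6)*(z - 1)*(z + 4)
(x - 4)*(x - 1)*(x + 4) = x^3 - x^2 - 16*x + 16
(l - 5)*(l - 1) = l^2 - 6*l + 5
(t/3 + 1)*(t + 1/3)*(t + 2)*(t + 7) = t^4/3 + 37*t^3/9 + 15*t^2 + 167*t/9 + 14/3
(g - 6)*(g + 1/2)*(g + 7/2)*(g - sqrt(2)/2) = g^4 - 2*g^3 - sqrt(2)*g^3/2 - 89*g^2/4 + sqrt(2)*g^2 - 21*g/2 + 89*sqrt(2)*g/8 + 21*sqrt(2)/4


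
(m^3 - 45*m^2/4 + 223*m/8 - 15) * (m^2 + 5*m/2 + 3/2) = m^5 - 35*m^4/4 + 5*m^3/4 + 605*m^2/16 + 69*m/16 - 45/2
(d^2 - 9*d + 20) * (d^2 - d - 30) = d^4 - 10*d^3 - d^2 + 250*d - 600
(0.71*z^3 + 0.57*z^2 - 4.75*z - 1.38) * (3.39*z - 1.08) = 2.4069*z^4 + 1.1655*z^3 - 16.7181*z^2 + 0.451800000000001*z + 1.4904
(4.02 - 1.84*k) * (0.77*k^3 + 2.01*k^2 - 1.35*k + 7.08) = -1.4168*k^4 - 0.603*k^3 + 10.5642*k^2 - 18.4542*k + 28.4616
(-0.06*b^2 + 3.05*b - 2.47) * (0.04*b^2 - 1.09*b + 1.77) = -0.0024*b^4 + 0.1874*b^3 - 3.5295*b^2 + 8.0908*b - 4.3719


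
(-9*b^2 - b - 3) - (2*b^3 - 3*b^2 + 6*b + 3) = -2*b^3 - 6*b^2 - 7*b - 6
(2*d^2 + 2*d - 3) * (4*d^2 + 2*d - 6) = 8*d^4 + 12*d^3 - 20*d^2 - 18*d + 18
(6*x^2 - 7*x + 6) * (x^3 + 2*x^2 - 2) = 6*x^5 + 5*x^4 - 8*x^3 + 14*x - 12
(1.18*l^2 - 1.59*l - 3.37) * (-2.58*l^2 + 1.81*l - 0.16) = -3.0444*l^4 + 6.238*l^3 + 5.6279*l^2 - 5.8453*l + 0.5392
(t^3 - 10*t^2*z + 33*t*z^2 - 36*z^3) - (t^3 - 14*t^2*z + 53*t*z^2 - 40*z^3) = 4*t^2*z - 20*t*z^2 + 4*z^3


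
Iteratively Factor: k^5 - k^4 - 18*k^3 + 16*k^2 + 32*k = (k - 4)*(k^4 + 3*k^3 - 6*k^2 - 8*k) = (k - 4)*(k - 2)*(k^3 + 5*k^2 + 4*k) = (k - 4)*(k - 2)*(k + 4)*(k^2 + k) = (k - 4)*(k - 2)*(k + 1)*(k + 4)*(k)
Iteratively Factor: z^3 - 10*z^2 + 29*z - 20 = (z - 4)*(z^2 - 6*z + 5) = (z - 5)*(z - 4)*(z - 1)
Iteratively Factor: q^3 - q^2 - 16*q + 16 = (q - 4)*(q^2 + 3*q - 4) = (q - 4)*(q - 1)*(q + 4)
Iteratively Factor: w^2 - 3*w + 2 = (w - 2)*(w - 1)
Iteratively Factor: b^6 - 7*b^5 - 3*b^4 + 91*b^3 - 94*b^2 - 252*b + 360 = (b + 2)*(b^5 - 9*b^4 + 15*b^3 + 61*b^2 - 216*b + 180) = (b - 3)*(b + 2)*(b^4 - 6*b^3 - 3*b^2 + 52*b - 60) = (b - 3)*(b + 2)*(b + 3)*(b^3 - 9*b^2 + 24*b - 20) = (b - 3)*(b - 2)*(b + 2)*(b + 3)*(b^2 - 7*b + 10) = (b - 3)*(b - 2)^2*(b + 2)*(b + 3)*(b - 5)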